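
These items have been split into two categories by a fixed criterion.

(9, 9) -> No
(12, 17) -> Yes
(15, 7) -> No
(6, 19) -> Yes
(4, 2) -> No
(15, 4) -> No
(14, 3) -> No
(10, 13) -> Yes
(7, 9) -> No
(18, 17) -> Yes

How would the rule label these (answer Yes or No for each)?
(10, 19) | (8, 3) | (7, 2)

'Yes' ⟺ sum ≥ 23.
(10, 19) — 10+19 = 29, hence Yes. (8, 3) — 8+3 = 11, hence No. (7, 2) — 7+2 = 9, hence No.

Yes, No, No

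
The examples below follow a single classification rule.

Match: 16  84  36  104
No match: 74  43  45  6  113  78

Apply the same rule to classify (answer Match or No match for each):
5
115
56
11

Rule: multiple of 4. This holds for each 'Match' example and fails for each 'No match' one.
5: No match (5 = 4·1 + 1). 115: No match (115 = 4·28 + 3). 56: Match (56 = 4·14). 11: No match (11 = 4·2 + 3).

No match, No match, Match, No match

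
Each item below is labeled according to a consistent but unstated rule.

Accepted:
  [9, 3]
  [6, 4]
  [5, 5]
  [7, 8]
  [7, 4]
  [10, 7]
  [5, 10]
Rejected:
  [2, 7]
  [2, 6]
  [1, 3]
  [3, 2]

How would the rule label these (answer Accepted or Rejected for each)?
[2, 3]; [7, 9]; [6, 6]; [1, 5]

Rejected, Accepted, Accepted, Rejected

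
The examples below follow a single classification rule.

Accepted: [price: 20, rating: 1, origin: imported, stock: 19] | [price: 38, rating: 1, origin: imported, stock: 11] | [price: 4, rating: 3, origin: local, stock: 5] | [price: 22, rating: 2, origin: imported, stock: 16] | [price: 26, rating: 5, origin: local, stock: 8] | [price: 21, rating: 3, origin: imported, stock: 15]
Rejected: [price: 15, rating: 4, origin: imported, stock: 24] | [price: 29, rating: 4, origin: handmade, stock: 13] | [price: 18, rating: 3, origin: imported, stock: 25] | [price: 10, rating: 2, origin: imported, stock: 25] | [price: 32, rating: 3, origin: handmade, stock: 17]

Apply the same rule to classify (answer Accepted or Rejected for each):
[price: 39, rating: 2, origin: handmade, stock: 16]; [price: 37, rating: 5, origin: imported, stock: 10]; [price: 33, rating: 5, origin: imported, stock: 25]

One predicate separates the groups cleanly: origin is not handmade AND stock ≤ 19.

Rejected, Accepted, Rejected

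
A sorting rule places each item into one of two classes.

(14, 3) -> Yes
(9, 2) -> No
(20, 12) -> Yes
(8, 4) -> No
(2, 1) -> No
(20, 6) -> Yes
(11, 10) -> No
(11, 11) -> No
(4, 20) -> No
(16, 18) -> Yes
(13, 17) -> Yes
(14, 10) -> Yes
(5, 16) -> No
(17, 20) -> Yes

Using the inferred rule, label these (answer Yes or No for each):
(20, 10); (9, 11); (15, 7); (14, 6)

The pattern is that an item is 'Yes' exactly when: first ≥ 12.
(20, 10): first 20, has this property → Yes.
(9, 11): first 9, does not pass → No.
(15, 7): first 15, has this property → Yes.
(14, 6): first 14, has this property → Yes.

Yes, No, Yes, Yes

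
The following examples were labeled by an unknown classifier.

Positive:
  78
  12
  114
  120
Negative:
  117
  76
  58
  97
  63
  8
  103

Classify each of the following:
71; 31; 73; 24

A rule that fits every label: multiple of 6 — true of each 'Positive' example, false of each 'Negative' one.
71: 71 = 6·11 + 5 — does not satisfy this, so Negative. 31: 31 = 6·5 + 1 — does not satisfy this, so Negative. 73: 73 = 6·12 + 1 — does not satisfy this, so Negative. 24: 24 = 6·4 — meets the rule, so Positive.

Negative, Negative, Negative, Positive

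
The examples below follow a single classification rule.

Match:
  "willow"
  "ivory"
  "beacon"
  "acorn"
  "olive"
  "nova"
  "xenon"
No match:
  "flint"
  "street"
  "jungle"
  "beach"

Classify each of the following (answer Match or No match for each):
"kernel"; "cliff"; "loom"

The common property of the 'Match' items is: contains 'o'. No 'No match' item has it.

No match, No match, Match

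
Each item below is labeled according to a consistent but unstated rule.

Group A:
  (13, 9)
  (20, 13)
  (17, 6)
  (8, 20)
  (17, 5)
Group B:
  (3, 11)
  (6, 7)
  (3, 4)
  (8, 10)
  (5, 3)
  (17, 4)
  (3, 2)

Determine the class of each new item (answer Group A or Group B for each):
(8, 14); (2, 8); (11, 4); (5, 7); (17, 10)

The common property of the 'Group A' items is: sum ≥ 22. No 'Group B' item has it.
(8, 14): Group A (8+14 = 22).
(2, 8): Group B (2+8 = 10).
(11, 4): Group B (11+4 = 15).
(5, 7): Group B (5+7 = 12).
(17, 10): Group A (17+10 = 27).

Group A, Group B, Group B, Group B, Group A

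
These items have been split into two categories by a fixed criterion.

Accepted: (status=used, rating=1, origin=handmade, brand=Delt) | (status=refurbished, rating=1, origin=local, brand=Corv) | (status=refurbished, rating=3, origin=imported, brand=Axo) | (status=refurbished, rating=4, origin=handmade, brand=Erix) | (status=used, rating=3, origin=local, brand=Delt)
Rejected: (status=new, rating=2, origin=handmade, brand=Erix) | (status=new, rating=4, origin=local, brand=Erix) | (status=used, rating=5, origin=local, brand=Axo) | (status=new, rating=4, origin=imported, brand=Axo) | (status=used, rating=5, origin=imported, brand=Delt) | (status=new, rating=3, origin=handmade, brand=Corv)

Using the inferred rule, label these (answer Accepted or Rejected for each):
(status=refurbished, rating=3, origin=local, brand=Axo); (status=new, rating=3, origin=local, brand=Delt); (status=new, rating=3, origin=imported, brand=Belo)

Accepted, Rejected, Rejected

'Accepted' ⟺ status is not new AND rating ≤ 4.
Accepted: (status=refurbished, rating=3, origin=local, brand=Axo), since status is refurbished, rating = 3. Rejected: (status=new, rating=3, origin=local, brand=Delt), since status is new, rating = 3. Rejected: (status=new, rating=3, origin=imported, brand=Belo), since status is new, rating = 3.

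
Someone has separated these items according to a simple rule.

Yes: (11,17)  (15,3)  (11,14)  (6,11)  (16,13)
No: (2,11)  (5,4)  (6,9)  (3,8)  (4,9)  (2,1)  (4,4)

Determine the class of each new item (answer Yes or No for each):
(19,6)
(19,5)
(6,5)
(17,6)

Yes, Yes, No, Yes

'Yes' ⟺ sum ≥ 17.
(19,6) → 19+6 = 25 → Yes.
(19,5) → 19+5 = 24 → Yes.
(6,5) → 6+5 = 11 → No.
(17,6) → 17+6 = 23 → Yes.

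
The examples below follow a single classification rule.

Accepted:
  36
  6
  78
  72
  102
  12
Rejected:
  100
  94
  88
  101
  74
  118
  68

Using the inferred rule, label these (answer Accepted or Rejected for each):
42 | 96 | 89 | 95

Accepted, Accepted, Rejected, Rejected

The simplest hypothesis consistent with all the labels is: multiple of 3.
42: Accepted (42 = 3·14).
96: Accepted (96 = 3·32).
89: Rejected (89 = 3·29 + 2).
95: Rejected (95 = 3·31 + 2).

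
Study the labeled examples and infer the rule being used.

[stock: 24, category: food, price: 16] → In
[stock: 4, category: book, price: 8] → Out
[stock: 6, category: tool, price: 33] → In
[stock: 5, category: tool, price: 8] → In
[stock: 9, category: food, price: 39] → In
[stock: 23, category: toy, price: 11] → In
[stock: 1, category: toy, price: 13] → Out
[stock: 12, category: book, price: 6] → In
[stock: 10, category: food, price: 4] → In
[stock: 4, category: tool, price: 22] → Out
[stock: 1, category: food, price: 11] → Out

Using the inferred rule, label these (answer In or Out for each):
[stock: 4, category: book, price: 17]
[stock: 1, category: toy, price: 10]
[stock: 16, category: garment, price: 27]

Out, Out, In

Rule: stock ≥ 5. This holds for each 'In' example and fails for each 'Out' one.
[stock: 4, category: book, price: 17]: stock = 4, doesn't qualify → Out.
[stock: 1, category: toy, price: 10]: stock = 1, doesn't qualify → Out.
[stock: 16, category: garment, price: 27]: stock = 16, checks out → In.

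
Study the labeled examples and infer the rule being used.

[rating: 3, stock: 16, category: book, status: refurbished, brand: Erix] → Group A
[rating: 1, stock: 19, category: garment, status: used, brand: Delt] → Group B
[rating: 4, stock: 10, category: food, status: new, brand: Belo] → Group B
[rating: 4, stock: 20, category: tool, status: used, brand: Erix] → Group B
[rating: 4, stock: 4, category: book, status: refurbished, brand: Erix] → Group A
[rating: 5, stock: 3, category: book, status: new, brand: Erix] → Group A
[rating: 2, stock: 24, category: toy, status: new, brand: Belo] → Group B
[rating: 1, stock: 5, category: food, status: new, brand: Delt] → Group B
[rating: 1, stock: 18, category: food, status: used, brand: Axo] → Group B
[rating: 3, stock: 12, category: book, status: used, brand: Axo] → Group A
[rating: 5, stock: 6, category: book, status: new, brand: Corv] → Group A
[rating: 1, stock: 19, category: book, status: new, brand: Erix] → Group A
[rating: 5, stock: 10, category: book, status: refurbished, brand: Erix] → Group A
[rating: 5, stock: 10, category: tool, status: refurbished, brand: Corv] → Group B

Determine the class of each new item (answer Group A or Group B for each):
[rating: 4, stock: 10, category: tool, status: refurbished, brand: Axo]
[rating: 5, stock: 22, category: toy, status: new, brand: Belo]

Group B, Group B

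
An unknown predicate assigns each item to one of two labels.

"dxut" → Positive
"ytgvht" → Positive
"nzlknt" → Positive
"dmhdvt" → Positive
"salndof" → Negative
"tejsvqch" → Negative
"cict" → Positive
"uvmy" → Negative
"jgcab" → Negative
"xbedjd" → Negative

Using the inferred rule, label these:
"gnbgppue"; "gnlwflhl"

Checking candidate rules against both groups, what survives is: ends with 't'.
Negative: "gnbgppue", since ends with 'e'.
Negative: "gnlwflhl", since ends with 'l'.

Negative, Negative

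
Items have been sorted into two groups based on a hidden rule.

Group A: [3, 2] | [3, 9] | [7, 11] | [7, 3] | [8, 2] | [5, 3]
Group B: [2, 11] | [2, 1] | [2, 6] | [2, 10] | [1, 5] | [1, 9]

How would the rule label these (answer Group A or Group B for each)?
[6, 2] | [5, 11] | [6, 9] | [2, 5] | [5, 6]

Group A, Group A, Group A, Group B, Group A

The rule appears to be: first ≥ 3.
Group A: [6, 2], since first 6. Group A: [5, 11], since first 5. Group A: [6, 9], since first 6. Group B: [2, 5], since first 2. Group A: [5, 6], since first 5.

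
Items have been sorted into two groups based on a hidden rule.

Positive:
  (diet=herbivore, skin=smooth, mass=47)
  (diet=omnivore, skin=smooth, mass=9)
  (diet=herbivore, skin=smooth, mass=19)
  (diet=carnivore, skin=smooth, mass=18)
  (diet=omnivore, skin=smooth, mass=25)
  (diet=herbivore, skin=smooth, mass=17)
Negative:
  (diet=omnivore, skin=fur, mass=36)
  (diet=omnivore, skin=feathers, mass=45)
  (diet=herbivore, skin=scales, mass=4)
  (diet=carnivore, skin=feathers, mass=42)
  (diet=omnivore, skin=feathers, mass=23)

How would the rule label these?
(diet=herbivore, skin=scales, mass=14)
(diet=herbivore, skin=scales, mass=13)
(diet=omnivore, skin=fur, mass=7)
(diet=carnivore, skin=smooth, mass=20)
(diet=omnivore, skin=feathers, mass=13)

All 'Positive' examples share one property — skin is smooth — and every 'Negative' example lacks it.
Negative: (diet=herbivore, skin=scales, mass=14), since skin is scales.
Negative: (diet=herbivore, skin=scales, mass=13), since skin is scales.
Negative: (diet=omnivore, skin=fur, mass=7), since skin is fur.
Positive: (diet=carnivore, skin=smooth, mass=20), since skin is smooth.
Negative: (diet=omnivore, skin=feathers, mass=13), since skin is feathers.

Negative, Negative, Negative, Positive, Negative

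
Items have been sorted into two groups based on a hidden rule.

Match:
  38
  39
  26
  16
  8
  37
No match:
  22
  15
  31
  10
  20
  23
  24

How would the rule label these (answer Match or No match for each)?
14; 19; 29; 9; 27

No match, Match, Match, Match, Match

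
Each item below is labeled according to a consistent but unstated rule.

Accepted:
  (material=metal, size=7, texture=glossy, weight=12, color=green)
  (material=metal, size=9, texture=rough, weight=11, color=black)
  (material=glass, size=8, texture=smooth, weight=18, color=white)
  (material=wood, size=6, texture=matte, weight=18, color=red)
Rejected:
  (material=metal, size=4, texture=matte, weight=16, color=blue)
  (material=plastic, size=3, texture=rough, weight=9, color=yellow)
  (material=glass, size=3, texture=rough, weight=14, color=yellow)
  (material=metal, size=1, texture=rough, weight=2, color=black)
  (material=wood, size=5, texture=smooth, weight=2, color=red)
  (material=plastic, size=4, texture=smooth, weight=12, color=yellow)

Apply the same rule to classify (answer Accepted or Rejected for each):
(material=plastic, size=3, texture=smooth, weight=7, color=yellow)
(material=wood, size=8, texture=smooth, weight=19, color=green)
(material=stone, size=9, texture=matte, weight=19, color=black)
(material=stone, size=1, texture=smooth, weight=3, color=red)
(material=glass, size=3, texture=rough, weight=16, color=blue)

Rule: size ≥ 6. This holds for each 'Accepted' example and fails for each 'Rejected' one.
(material=plastic, size=3, texture=smooth, weight=7, color=yellow): Rejected (size = 3).
(material=wood, size=8, texture=smooth, weight=19, color=green): Accepted (size = 8).
(material=stone, size=9, texture=matte, weight=19, color=black): Accepted (size = 9).
(material=stone, size=1, texture=smooth, weight=3, color=red): Rejected (size = 1).
(material=glass, size=3, texture=rough, weight=16, color=blue): Rejected (size = 3).

Rejected, Accepted, Accepted, Rejected, Rejected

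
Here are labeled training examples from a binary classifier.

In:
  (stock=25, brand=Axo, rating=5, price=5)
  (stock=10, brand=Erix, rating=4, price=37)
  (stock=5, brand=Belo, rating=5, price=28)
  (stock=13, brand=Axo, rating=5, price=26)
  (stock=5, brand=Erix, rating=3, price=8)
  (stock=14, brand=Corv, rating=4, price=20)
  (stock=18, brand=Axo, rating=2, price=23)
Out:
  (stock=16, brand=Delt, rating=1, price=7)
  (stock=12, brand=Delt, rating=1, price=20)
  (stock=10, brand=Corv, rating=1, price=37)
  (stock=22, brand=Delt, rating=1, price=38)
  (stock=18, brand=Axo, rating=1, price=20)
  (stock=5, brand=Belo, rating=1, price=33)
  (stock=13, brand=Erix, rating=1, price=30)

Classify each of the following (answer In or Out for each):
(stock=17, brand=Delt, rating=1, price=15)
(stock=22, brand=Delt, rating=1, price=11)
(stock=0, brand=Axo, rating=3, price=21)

The simplest hypothesis consistent with all the labels is: rating ≥ 2.
(stock=17, brand=Delt, rating=1, price=15) → rating = 1 → Out. (stock=22, brand=Delt, rating=1, price=11) → rating = 1 → Out. (stock=0, brand=Axo, rating=3, price=21) → rating = 3 → In.

Out, Out, In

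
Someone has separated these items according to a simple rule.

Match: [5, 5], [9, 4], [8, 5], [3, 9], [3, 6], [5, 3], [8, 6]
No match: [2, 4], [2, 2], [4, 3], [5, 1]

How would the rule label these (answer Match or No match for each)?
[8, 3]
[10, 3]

One predicate separates the groups cleanly: sum ≥ 8.
[8, 3]: 8+3 = 11 — passes, so Match.
[10, 3]: 10+3 = 13 — passes, so Match.

Match, Match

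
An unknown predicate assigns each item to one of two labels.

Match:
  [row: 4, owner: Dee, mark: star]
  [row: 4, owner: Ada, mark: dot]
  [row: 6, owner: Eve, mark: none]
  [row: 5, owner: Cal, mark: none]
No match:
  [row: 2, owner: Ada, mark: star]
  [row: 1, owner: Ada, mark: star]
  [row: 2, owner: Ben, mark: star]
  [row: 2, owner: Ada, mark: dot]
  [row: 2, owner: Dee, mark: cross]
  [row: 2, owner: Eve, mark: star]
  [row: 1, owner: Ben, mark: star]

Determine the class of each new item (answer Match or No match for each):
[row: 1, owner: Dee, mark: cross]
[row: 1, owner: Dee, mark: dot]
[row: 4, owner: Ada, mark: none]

No match, No match, Match

The classifier is using: row ≥ 4.
[row: 1, owner: Dee, mark: cross]: No match (row = 1).
[row: 1, owner: Dee, mark: dot]: No match (row = 1).
[row: 4, owner: Ada, mark: none]: Match (row = 4).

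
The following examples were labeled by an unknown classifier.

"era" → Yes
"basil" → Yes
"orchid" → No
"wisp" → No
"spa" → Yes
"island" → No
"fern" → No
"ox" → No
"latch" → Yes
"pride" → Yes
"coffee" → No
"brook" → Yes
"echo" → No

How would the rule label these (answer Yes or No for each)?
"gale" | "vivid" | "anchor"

The classifier is using: odd length.
"gale" — length 4, hence No.
"vivid" — length 5, hence Yes.
"anchor" — length 6, hence No.

No, Yes, No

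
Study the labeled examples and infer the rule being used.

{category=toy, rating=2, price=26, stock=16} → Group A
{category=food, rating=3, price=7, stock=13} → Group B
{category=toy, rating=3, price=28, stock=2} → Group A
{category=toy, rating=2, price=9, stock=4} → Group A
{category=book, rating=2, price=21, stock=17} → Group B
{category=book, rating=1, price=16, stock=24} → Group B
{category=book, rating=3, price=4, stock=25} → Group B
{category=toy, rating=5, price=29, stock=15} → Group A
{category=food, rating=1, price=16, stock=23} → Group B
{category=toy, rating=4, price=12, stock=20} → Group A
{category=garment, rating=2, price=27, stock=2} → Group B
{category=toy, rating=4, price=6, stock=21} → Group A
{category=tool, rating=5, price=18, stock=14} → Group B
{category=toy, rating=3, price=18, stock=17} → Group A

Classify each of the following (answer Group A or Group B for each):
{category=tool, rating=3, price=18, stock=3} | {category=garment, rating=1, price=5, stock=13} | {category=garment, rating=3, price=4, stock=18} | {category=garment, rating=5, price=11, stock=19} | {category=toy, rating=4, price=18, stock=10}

'Group A' ⟺ category is toy.

Group B, Group B, Group B, Group B, Group A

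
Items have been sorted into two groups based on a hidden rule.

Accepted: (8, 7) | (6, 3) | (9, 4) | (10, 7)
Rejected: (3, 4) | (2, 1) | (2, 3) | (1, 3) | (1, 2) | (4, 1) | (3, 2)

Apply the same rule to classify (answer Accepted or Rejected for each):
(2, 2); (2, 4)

Rejected, Rejected

'Accepted' ⟺ sum ≥ 9.
Rejected: (2, 2), since 2+2 = 4.
Rejected: (2, 4), since 2+4 = 6.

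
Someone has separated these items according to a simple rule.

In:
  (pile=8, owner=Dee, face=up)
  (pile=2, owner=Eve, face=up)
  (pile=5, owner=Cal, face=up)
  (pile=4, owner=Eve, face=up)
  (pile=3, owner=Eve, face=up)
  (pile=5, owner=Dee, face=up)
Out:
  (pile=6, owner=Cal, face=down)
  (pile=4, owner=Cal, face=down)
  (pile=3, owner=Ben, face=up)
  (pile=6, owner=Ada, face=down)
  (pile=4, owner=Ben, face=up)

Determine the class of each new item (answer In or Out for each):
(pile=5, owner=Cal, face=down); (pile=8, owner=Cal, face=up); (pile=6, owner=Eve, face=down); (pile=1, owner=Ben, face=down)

Out, In, Out, Out

The common property of the 'In' items is: owner is not Ben AND face is up. No 'Out' item has it.
(pile=5, owner=Cal, face=down) — owner is Cal, face is down, hence Out.
(pile=8, owner=Cal, face=up) — owner is Cal, face is up, hence In.
(pile=6, owner=Eve, face=down) — owner is Eve, face is down, hence Out.
(pile=1, owner=Ben, face=down) — owner is Ben, face is down, hence Out.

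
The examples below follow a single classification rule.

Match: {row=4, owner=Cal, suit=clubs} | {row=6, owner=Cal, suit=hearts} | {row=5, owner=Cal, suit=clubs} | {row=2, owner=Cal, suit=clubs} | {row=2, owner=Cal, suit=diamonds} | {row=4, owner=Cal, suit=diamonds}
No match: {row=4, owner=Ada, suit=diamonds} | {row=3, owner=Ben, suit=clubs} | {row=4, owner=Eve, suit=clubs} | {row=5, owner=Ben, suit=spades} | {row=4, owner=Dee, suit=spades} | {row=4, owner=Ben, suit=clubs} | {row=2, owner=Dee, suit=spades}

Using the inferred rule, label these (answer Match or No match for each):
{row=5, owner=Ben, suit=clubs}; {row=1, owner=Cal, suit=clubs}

One predicate separates the groups cleanly: owner is Cal.
No match: {row=5, owner=Ben, suit=clubs}, since owner is Ben.
Match: {row=1, owner=Cal, suit=clubs}, since owner is Cal.

No match, Match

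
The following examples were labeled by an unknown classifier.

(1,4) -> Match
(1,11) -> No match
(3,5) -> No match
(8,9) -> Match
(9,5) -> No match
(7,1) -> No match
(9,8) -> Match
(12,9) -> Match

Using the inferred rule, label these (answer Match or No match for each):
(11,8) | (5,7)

Match, No match

The distinguishing property — sum is odd — holds for all the 'Match' cases and none of the 'No match' cases.
(11,8): 11+8 = 19 — checks out, so Match.
(5,7): 5+7 = 12 — does not fit, so No match.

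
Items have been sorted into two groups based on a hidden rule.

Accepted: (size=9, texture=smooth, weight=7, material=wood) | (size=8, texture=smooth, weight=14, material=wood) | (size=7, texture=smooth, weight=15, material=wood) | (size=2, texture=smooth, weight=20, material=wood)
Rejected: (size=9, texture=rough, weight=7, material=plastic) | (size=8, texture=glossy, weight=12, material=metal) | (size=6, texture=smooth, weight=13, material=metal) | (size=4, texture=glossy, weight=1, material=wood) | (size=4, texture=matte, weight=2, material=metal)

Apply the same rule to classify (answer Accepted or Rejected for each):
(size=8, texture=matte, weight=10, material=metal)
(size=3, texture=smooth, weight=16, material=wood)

'Accepted' ⟺ material is wood AND texture is smooth.
(size=8, texture=matte, weight=10, material=metal): material is metal, texture is matte, doesn't qualify → Rejected. (size=3, texture=smooth, weight=16, material=wood): material is wood, texture is smooth, fits → Accepted.

Rejected, Accepted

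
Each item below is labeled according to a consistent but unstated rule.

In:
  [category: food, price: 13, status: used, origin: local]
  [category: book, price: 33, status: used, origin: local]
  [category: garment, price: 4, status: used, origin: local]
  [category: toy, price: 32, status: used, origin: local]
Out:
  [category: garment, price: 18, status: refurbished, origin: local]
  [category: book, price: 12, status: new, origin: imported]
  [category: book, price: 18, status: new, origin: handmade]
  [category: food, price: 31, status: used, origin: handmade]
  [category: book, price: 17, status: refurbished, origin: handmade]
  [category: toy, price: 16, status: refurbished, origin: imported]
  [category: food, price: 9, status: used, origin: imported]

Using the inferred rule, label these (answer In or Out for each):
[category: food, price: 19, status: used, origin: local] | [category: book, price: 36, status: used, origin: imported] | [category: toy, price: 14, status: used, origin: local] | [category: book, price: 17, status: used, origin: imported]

The rule appears to be: status is used AND origin is local.

In, Out, In, Out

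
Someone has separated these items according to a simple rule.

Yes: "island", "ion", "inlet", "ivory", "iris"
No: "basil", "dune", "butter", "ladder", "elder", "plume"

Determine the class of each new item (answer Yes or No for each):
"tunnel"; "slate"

No, No

The simplest hypothesis consistent with all the labels is: starts with 'i'.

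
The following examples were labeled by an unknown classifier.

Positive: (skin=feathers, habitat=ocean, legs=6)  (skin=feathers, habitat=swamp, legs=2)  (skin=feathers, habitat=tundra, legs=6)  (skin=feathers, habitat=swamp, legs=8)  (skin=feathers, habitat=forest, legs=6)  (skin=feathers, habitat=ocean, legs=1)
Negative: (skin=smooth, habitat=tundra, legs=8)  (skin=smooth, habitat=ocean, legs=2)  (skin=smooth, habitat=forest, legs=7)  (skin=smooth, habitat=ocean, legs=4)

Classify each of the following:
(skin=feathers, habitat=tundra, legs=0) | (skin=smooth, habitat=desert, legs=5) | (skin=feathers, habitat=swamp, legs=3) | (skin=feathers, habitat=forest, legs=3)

The classifier is using: skin is feathers.

Positive, Negative, Positive, Positive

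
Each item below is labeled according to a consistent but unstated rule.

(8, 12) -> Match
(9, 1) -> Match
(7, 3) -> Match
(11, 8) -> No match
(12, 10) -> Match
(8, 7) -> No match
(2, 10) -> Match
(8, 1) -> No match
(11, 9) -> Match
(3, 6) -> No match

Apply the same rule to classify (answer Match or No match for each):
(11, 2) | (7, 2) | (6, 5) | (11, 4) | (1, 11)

A rule that fits every label: sum is even — true of each 'Match' example, false of each 'No match' one.

No match, No match, No match, No match, Match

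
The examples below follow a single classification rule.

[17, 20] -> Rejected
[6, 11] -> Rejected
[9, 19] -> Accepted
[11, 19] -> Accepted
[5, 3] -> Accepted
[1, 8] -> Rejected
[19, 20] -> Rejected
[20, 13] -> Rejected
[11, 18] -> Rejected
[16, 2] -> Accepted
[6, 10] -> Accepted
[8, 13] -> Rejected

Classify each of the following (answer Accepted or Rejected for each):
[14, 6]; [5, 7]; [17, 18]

Accepted, Accepted, Rejected

'Accepted' ⟺ sum is even.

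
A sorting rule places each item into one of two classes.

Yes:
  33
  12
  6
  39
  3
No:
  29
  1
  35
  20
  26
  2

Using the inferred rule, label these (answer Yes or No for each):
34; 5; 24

A rule that fits every label: multiple of 3 — true of each 'Yes' example, false of each 'No' one.

No, No, Yes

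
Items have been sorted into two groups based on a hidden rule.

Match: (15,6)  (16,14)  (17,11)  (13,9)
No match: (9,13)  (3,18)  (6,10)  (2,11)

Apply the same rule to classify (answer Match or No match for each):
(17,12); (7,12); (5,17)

Match, No match, No match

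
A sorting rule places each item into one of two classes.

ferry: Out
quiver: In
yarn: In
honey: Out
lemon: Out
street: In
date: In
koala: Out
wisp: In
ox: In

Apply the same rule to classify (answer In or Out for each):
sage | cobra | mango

In, Out, Out

All 'In' examples share one property — even length — and every 'Out' example lacks it.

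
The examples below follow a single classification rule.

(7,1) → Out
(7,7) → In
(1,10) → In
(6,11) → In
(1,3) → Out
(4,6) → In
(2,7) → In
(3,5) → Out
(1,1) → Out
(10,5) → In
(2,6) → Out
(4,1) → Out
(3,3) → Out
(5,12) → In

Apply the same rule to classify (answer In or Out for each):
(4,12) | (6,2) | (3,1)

The pattern is that an item is 'In' exactly when: sum ≥ 9.
(4,12): 4+12 = 16, passes → In. (6,2): 6+2 = 8, lacks this property → Out. (3,1): 3+1 = 4, lacks this property → Out.

In, Out, Out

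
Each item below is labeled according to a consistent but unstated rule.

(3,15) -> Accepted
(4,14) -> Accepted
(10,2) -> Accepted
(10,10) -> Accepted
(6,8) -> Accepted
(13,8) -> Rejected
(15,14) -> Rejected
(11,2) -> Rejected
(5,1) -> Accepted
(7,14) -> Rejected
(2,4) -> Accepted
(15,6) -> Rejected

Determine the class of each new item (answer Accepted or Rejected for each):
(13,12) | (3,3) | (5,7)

Every 'Accepted' example satisfies: sum is even. None of the 'Rejected' examples do.

Rejected, Accepted, Accepted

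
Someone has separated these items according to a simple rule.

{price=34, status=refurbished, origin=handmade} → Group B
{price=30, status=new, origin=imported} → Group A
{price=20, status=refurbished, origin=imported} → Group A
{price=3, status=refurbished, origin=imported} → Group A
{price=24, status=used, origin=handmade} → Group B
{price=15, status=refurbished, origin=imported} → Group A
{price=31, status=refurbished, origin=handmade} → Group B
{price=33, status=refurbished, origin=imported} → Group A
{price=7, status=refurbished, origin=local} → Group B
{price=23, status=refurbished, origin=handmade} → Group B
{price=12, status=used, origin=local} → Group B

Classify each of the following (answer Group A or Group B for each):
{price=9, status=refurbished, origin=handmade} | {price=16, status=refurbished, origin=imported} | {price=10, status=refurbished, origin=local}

Group B, Group A, Group B

One predicate separates the groups cleanly: origin is imported.
{price=9, status=refurbished, origin=handmade}: Group B (origin is handmade).
{price=16, status=refurbished, origin=imported}: Group A (origin is imported).
{price=10, status=refurbished, origin=local}: Group B (origin is local).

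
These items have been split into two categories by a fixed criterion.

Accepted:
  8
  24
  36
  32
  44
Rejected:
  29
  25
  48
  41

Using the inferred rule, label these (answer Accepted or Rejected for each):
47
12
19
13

One predicate separates the groups cleanly: even AND at most 44.

Rejected, Accepted, Rejected, Rejected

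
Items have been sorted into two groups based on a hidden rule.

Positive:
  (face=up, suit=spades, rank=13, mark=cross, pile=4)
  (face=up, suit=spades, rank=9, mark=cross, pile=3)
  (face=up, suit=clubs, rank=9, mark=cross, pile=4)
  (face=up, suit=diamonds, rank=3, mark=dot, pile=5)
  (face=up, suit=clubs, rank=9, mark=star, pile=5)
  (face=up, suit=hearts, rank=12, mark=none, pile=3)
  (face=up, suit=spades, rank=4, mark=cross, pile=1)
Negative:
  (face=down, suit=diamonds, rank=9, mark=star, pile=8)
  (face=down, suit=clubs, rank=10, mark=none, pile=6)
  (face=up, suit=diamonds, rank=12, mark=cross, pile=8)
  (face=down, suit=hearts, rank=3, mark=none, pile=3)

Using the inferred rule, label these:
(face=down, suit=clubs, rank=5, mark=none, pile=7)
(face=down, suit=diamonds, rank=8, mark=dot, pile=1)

The common property of the 'Positive' items is: face is up AND pile ≤ 5. No 'Negative' item has it.
(face=down, suit=clubs, rank=5, mark=none, pile=7) — face is down, pile = 7, hence Negative.
(face=down, suit=diamonds, rank=8, mark=dot, pile=1) — face is down, pile = 1, hence Negative.

Negative, Negative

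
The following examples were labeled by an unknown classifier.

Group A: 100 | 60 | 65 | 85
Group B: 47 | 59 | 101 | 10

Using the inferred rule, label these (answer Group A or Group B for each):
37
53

Group B, Group B

All 'Group A' examples share one property — multiple of 5 AND at least 47 — and every 'Group B' example lacks it.
37 → 37 = 5·7 + 2, 37 < 47 → Group B. 53 → 53 = 5·10 + 3, 53 ≥ 47 → Group B.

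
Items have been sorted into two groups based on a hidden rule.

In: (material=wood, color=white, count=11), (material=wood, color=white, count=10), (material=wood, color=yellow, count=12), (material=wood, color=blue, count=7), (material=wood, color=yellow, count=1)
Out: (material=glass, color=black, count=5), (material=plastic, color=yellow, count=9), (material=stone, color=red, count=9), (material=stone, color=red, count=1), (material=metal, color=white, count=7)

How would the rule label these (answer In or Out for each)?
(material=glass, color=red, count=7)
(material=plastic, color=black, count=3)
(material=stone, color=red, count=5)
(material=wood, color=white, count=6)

Out, Out, Out, In

Every 'In' example satisfies: material is wood. None of the 'Out' examples do.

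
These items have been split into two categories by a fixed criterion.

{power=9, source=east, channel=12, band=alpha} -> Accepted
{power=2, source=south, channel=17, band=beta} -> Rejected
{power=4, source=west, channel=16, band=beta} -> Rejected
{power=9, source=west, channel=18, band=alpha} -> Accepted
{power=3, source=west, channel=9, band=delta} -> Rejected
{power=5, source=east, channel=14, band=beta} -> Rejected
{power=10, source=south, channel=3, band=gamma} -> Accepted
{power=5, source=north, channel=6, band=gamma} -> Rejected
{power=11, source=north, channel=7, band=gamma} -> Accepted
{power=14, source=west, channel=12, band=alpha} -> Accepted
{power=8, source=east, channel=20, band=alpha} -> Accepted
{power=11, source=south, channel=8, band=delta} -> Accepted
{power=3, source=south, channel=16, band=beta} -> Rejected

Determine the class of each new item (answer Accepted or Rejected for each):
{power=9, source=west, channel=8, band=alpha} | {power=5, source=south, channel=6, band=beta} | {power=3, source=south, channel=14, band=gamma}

Accepted, Rejected, Rejected

The common property of the 'Accepted' items is: power ≥ 8. No 'Rejected' item has it.
{power=9, source=west, channel=8, band=alpha}: power = 9 — qualifies, so Accepted.
{power=5, source=south, channel=6, band=beta}: power = 5 — does not fit, so Rejected.
{power=3, source=south, channel=14, band=gamma}: power = 3 — does not fit, so Rejected.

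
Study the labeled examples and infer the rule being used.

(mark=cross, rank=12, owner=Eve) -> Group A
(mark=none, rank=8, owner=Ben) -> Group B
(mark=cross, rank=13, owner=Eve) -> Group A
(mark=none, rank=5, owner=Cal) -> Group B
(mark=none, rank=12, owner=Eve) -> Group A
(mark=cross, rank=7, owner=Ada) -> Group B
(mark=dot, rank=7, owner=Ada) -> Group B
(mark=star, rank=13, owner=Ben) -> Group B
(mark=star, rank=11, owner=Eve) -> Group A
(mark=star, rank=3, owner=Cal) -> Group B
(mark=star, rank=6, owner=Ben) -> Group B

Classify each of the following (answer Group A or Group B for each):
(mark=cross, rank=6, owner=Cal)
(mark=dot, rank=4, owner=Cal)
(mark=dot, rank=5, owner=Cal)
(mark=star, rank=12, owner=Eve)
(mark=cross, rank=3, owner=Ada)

Group B, Group B, Group B, Group A, Group B

Checking candidate rules against both groups, what survives is: owner is Eve.
(mark=cross, rank=6, owner=Cal): owner is Cal — doesn't qualify, so Group B. (mark=dot, rank=4, owner=Cal): owner is Cal — doesn't qualify, so Group B. (mark=dot, rank=5, owner=Cal): owner is Cal — doesn't qualify, so Group B. (mark=star, rank=12, owner=Eve): owner is Eve — matches, so Group A. (mark=cross, rank=3, owner=Ada): owner is Ada — doesn't qualify, so Group B.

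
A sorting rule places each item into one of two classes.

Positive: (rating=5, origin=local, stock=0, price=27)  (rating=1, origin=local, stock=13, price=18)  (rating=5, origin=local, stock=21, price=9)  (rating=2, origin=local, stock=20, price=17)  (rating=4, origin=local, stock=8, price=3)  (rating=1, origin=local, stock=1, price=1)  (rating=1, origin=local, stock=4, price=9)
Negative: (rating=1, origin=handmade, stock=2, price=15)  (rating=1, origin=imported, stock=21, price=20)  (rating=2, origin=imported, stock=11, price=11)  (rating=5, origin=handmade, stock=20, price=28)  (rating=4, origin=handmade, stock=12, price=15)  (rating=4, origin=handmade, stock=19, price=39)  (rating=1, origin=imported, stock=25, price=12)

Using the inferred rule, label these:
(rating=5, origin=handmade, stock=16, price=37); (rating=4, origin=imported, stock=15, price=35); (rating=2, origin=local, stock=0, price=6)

A rule that fits every label: origin is local — true of each 'Positive' example, false of each 'Negative' one.
(rating=5, origin=handmade, stock=16, price=37): Negative (origin is handmade). (rating=4, origin=imported, stock=15, price=35): Negative (origin is imported). (rating=2, origin=local, stock=0, price=6): Positive (origin is local).

Negative, Negative, Positive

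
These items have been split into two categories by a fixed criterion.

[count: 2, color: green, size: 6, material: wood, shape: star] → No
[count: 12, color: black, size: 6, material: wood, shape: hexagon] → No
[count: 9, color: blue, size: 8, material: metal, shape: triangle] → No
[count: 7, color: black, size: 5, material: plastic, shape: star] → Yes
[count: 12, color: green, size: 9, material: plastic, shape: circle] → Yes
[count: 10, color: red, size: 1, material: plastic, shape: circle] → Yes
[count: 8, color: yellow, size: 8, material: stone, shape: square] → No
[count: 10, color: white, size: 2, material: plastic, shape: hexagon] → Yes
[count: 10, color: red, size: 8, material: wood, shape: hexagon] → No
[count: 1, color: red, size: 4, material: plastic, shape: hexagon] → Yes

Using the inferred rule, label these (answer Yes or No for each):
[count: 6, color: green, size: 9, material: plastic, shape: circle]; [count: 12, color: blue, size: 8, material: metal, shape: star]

Yes, No

The classifier is using: material is plastic.
Yes: [count: 6, color: green, size: 9, material: plastic, shape: circle], since material is plastic. No: [count: 12, color: blue, size: 8, material: metal, shape: star], since material is metal.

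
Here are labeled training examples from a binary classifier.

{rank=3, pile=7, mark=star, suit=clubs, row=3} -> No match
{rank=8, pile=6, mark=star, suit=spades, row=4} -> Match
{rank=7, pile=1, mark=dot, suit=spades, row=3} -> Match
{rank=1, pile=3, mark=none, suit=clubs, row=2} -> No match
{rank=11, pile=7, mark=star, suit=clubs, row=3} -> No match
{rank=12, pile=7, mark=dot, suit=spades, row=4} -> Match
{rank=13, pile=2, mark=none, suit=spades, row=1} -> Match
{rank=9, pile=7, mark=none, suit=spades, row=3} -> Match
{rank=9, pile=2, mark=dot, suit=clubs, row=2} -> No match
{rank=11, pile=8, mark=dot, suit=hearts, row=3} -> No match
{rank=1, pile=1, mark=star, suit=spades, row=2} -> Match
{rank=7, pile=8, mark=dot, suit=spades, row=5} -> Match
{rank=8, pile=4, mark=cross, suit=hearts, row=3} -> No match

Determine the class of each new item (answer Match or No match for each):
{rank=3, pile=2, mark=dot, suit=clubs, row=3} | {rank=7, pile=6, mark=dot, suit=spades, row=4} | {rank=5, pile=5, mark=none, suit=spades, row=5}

No match, Match, Match

'Match' ⟺ suit is spades.
{rank=3, pile=2, mark=dot, suit=clubs, row=3} — suit is clubs, hence No match.
{rank=7, pile=6, mark=dot, suit=spades, row=4} — suit is spades, hence Match.
{rank=5, pile=5, mark=none, suit=spades, row=5} — suit is spades, hence Match.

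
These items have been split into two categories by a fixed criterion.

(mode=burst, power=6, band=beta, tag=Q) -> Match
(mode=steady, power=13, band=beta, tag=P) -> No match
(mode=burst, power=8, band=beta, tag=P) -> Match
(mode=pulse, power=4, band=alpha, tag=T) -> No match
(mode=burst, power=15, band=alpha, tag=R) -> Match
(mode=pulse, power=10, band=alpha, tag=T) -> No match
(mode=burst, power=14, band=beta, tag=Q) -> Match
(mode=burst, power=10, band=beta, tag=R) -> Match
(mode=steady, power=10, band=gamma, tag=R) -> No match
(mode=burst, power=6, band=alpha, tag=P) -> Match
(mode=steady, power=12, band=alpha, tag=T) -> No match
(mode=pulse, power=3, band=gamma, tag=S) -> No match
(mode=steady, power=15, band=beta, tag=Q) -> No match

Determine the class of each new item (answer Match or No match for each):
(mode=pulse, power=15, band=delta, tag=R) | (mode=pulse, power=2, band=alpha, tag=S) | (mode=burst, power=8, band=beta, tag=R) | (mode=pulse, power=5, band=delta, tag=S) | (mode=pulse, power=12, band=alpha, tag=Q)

'Match' ⟺ mode is burst.
(mode=pulse, power=15, band=delta, tag=R): No match (mode is pulse). (mode=pulse, power=2, band=alpha, tag=S): No match (mode is pulse). (mode=burst, power=8, band=beta, tag=R): Match (mode is burst). (mode=pulse, power=5, band=delta, tag=S): No match (mode is pulse). (mode=pulse, power=12, band=alpha, tag=Q): No match (mode is pulse).

No match, No match, Match, No match, No match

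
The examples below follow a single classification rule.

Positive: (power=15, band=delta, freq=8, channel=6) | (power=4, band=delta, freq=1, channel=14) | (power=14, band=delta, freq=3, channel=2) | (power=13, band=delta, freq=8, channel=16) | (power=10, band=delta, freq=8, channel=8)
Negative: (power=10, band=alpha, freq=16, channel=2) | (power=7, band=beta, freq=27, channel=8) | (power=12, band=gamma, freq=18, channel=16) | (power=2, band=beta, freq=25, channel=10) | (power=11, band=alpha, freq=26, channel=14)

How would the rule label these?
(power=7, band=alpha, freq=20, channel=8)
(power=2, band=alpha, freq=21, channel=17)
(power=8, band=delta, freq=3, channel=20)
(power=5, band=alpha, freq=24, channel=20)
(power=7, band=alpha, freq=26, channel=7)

Negative, Negative, Positive, Negative, Negative

'Positive' ⟺ band is delta.
(power=7, band=alpha, freq=20, channel=8) — band is alpha, hence Negative.
(power=2, band=alpha, freq=21, channel=17) — band is alpha, hence Negative.
(power=8, band=delta, freq=3, channel=20) — band is delta, hence Positive.
(power=5, band=alpha, freq=24, channel=20) — band is alpha, hence Negative.
(power=7, band=alpha, freq=26, channel=7) — band is alpha, hence Negative.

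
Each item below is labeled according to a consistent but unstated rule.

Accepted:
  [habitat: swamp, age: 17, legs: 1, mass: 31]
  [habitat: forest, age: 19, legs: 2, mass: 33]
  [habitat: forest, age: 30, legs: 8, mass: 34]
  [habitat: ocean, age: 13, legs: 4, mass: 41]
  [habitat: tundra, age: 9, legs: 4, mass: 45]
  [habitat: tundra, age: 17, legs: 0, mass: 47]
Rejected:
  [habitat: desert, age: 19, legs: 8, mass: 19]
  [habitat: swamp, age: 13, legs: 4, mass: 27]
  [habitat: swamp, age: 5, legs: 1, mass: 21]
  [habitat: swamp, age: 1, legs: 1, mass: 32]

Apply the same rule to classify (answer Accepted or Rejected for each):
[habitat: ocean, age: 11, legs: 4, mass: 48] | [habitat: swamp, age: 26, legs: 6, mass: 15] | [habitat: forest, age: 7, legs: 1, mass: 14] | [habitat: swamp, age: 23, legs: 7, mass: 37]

Every 'Accepted' example satisfies: mass ≥ 31 AND age ≥ 5. None of the 'Rejected' examples do.

Accepted, Rejected, Rejected, Accepted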